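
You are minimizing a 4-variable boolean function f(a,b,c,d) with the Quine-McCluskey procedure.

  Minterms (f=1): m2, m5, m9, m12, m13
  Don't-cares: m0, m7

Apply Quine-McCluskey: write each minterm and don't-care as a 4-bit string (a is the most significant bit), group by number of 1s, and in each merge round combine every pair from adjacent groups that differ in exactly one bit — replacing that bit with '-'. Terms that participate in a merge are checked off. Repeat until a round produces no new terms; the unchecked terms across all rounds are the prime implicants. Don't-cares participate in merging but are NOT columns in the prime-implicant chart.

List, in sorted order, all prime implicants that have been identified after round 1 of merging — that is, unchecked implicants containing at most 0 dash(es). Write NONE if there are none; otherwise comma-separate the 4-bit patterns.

NONE

[col 0] 0000*, 0010*, 0101*, 0111*, 1001*, 1100*, 1101*
[col 1] -101, 00-0, 01-1, 1-01, 110-
Prime implicants: -101, 00-0, 01-1, 1-01, 110-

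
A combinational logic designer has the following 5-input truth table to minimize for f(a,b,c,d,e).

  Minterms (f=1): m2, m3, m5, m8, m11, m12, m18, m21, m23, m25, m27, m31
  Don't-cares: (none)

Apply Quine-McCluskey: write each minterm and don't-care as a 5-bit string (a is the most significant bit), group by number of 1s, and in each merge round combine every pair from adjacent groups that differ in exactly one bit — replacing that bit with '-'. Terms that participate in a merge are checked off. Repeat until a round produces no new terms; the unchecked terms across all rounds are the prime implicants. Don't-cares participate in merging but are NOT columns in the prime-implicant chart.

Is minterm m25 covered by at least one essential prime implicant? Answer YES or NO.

Round 0: 00010✓ 00011✓ 00101✓ 01000✓ 01011✓ 01100✓ 10010✓ 10101✓ 10111✓ 11001✓ 11011✓ 11111✓
Round 1: -0010 -0101 -1011 0-011 0001- 01-00 1-111 101-1 11-11 110-1
PIs = {-0010, -0101, -1011, 0-011, 0001-, 01-00, 1-111, 101-1, 11-11, 110-1}
Coverage chart:
  m2: -0010,0001-
  m3: 0-011,0001-
  m5: -0101 ←essential
  m8: 01-00 ←essential
  m11: -1011,0-011
  m12: 01-00 ←essential
  m18: -0010 ←essential
  m21: -0101,101-1
  m23: 1-111,101-1
  m25: 110-1 ←essential
  m27: -1011,11-11,110-1
  m31: 1-111,11-11
Essential: -0010, -0101, 01-00, 110-1

YES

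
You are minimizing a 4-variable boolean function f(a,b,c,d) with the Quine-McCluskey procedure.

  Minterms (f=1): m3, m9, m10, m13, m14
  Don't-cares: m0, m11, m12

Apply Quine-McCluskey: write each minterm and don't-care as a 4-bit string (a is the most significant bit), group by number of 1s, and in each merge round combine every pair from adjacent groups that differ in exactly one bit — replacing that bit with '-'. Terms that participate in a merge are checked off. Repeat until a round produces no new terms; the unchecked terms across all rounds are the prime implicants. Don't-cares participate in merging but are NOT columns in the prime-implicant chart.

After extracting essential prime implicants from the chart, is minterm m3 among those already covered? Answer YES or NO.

[col 0] 0000, 0011*, 1001*, 1010*, 1011*, 1100*, 1101*, 1110*
[col 1] -011, 1-01, 1-10, 10-1, 101-, 11-0, 110-
Prime implicants: -011, 0000, 1-01, 1-10, 10-1, 101-, 11-0, 110-
PI chart (minterm → PIs covering it):
  3 | -011  (sole → essential)
  9 | 1-01,10-1
  10 | 1-10,101-
  13 | 1-01,110-
  14 | 1-10,11-0
Essential prime implicants: -011

YES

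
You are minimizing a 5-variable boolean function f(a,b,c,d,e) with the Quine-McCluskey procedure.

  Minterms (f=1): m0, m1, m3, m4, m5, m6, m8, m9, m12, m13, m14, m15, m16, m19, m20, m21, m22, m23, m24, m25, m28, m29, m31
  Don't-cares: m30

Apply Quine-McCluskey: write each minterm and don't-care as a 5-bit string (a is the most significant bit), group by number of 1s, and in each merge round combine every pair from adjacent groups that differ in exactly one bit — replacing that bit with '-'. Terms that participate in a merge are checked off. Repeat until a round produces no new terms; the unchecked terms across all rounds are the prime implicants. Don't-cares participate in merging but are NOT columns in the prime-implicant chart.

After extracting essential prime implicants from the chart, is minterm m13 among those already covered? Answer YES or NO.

YES

size-2^0 implicants → 00000(✓)  00001(✓)  00011(✓)  00100(✓)  00101(✓)  00110(✓)  01000(✓)  01001(✓)  01100(✓)  01101(✓)  01110(✓)  01111(✓)  10000(✓)  10011(✓)  10100(✓)  10101(✓)  10110(✓)  10111(✓)  11000(✓)  11001(✓)  11100(✓)  11101(✓)  11110(✓)  11111(✓)
size-2^1 implicants → -0000(✓)  -0011  -0100(✓)  -0101(✓)  -0110(✓)  -1000(✓)  -1001(✓)  -1100(✓)  -1101(✓)  -1110(✓)  -1111(✓)  0-000(✓)  0-001(✓)  0-100(✓)  0-101(✓)  0-110(✓)  00-00(✓)  00-01(✓)  000-1  0000-(✓)  001-0(✓)  0010-(✓)  01-00(✓)  01-01(✓)  0100-(✓)  011-0(✓)  011-1(✓)  0110-(✓)  0111-(✓)  1-000(✓)  1-100(✓)  1-101(✓)  1-110(✓)  1-111(✓)  10-00(✓)  10-11  101-0(✓)  101-1(✓)  1010-(✓)  1011-(✓)  11-00(✓)  11-01(✓)  1100-(✓)  111-0(✓)  111-1(✓)  1110-(✓)  1111-(✓)
size-2^2 implicants → --000(✓)  --100(✓)  --101(✓)  --110(✓)  -0-00(✓)  -01-0(✓)  -010-(✓)  -1-00(✓)  -1-01(✓)  -100-(✓)  -11-0(✓)  -11-1(✓)  -110-(✓)  -111-(✓)  0--00(✓)  0--01(✓)  0-00-(✓)  0-1-0(✓)  0-10-(✓)  00-0-(✓)  01-0-(✓)  011--(✓)  1--00(✓)  1-1-0(✓)  1-1-1(✓)  1-10-(✓)  1-11-(✓)  101--(✓)  11-0-(✓)  111--(✓)
size-2^3 implicants → ---00  --1-0  --10-  -1-0-  -11--  0--0-  1-1--
Unchecked terms (primes): ---00, --1-0, --10-, -0011, -1-0-, -11--, 0--0-, 000-1, 1-1--, 10-11
Minterm coverage:
  m0 ⊆ ---00,0--0-
  m1 ⊆ 0--0-,000-1
  m3 ⊆ -0011,000-1
  m4 ⊆ ---00,--1-0,--10-,0--0-
  m5 ⊆ --10-,0--0-
  m6 ⊆ --1-0 [E]
  m8 ⊆ ---00,-1-0-,0--0-
  m9 ⊆ -1-0-,0--0-
  m12 ⊆ ---00,--1-0,--10-,-1-0-,-11--,0--0-
  m13 ⊆ --10-,-1-0-,-11--,0--0-
  m14 ⊆ --1-0,-11--
  m15 ⊆ -11-- [E]
  m16 ⊆ ---00 [E]
  m19 ⊆ -0011,10-11
  m20 ⊆ ---00,--1-0,--10-,1-1--
  m21 ⊆ --10-,1-1--
  m22 ⊆ --1-0,1-1--
  m23 ⊆ 1-1--,10-11
  m24 ⊆ ---00,-1-0-
  m25 ⊆ -1-0- [E]
  m28 ⊆ ---00,--1-0,--10-,-1-0-,-11--,1-1--
  m29 ⊆ --10-,-1-0-,-11--,1-1--
  m31 ⊆ -11--,1-1--
E = {---00, --1-0, -1-0-, -11--}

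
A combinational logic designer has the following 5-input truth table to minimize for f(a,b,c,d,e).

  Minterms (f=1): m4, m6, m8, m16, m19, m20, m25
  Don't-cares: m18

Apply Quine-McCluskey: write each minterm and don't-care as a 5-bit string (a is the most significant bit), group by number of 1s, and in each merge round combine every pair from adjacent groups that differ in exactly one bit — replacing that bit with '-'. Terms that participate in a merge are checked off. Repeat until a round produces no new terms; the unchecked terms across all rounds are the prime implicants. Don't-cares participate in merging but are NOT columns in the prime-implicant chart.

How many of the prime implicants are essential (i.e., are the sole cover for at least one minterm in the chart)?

4

size-2^0 implicants → 00100(✓)  00110(✓)  01000  10000(✓)  10010(✓)  10011(✓)  10100(✓)  11001
size-2^1 implicants → -0100  001-0  10-00  100-0  1001-
Unchecked terms (primes): -0100, 001-0, 01000, 10-00, 100-0, 1001-, 11001
Minterm coverage:
  m4 ⊆ -0100,001-0
  m6 ⊆ 001-0 [E]
  m8 ⊆ 01000 [E]
  m16 ⊆ 10-00,100-0
  m19 ⊆ 1001- [E]
  m20 ⊆ -0100,10-00
  m25 ⊆ 11001 [E]
E = {001-0, 01000, 1001-, 11001}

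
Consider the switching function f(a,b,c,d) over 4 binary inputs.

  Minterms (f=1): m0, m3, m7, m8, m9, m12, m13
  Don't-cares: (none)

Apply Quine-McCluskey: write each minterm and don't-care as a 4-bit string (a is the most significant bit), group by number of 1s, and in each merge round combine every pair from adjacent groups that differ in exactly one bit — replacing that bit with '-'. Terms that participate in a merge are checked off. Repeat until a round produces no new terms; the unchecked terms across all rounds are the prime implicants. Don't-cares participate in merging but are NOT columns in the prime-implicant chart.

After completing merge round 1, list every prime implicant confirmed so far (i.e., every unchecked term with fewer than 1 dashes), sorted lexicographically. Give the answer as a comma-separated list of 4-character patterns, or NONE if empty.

size-2^0 implicants → 0000(✓)  0011(✓)  0111(✓)  1000(✓)  1001(✓)  1100(✓)  1101(✓)
size-2^1 implicants → -000  0-11  1-00(✓)  1-01(✓)  100-(✓)  110-(✓)
size-2^2 implicants → 1-0-
Unchecked terms (primes): -000, 0-11, 1-0-

NONE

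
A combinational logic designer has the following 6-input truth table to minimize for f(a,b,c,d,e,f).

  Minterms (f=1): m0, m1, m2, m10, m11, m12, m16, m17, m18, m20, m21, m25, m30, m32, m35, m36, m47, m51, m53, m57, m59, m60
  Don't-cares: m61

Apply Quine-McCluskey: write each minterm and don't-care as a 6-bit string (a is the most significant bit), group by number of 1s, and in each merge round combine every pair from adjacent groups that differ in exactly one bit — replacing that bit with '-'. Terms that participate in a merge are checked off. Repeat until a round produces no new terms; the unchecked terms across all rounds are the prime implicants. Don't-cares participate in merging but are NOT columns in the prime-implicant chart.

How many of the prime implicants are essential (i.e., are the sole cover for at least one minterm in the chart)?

10

Round 0: 000000✓ 000001✓ 000010✓ 001010✓ 001011✓ 001100 010000✓ 010001✓ 010010✓ 010100✓ 010101✓ 011001✓ 011110 100000✓ 100011✓ 100100✓ 101111 110011✓ 110101✓ 111001✓ 111011✓ 111100✓ 111101✓
Round 1: -00000 -10101 -11001 0-0000✓ 0-0001✓ 0-0010✓ 00-010 0000-0✓ 00000-✓ 00101- 01-001 010-00✓ 010-01✓ 0100-0✓ 01000-✓ 01010-✓ 1-0011 100-00 11-011 11-101 111-01 1110-1 11110-
Round 2: 0-00-0 0-000- 010-0-
PIs = {-00000, -10101, -11001, 0-00-0, 0-000-, 00-010, 00101-, 001100, 01-001, 010-0-, 011110, 1-0011, 100-00, 101111, 11-011, 11-101, 111-01, 1110-1, 11110-}
Coverage chart:
  m0: -00000,0-00-0,0-000-
  m1: 0-000- ←essential
  m2: 0-00-0,00-010
  m10: 00-010,00101-
  m11: 00101- ←essential
  m12: 001100 ←essential
  m16: 0-00-0,0-000-,010-0-
  m17: 0-000-,01-001,010-0-
  m18: 0-00-0 ←essential
  m20: 010-0- ←essential
  m21: -10101,010-0-
  m25: -11001,01-001
  m30: 011110 ←essential
  m32: -00000,100-00
  m35: 1-0011 ←essential
  m36: 100-00 ←essential
  m47: 101111 ←essential
  m51: 1-0011,11-011
  m53: -10101,11-101
  m57: -11001,111-01,1110-1
  m59: 11-011,1110-1
  m60: 11110- ←essential
Essential: 0-00-0, 0-000-, 00101-, 001100, 010-0-, 011110, 1-0011, 100-00, 101111, 11110-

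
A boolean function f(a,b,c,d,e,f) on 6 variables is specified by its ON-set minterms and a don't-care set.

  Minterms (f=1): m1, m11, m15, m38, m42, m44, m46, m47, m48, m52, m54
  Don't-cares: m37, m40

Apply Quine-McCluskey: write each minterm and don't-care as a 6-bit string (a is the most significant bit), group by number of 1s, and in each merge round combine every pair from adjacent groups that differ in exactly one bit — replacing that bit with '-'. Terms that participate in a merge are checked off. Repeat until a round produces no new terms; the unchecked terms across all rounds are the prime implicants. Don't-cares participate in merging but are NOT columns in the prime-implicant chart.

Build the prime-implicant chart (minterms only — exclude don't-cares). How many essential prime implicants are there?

4

size-2^0 implicants → 000001  001011(✓)  001111(✓)  100101  100110(✓)  101000(✓)  101010(✓)  101100(✓)  101110(✓)  101111(✓)  110000(✓)  110100(✓)  110110(✓)
size-2^1 implicants → -01111  001-11  1-0110  10-110  101-00(✓)  101-10(✓)  1010-0(✓)  1011-0(✓)  10111-  110-00  1101-0
size-2^2 implicants → 101--0
Unchecked terms (primes): -01111, 000001, 001-11, 1-0110, 10-110, 100101, 101--0, 10111-, 110-00, 1101-0
Minterm coverage:
  m1 ⊆ 000001 [E]
  m11 ⊆ 001-11 [E]
  m15 ⊆ -01111,001-11
  m38 ⊆ 1-0110,10-110
  m42 ⊆ 101--0 [E]
  m44 ⊆ 101--0 [E]
  m46 ⊆ 10-110,101--0,10111-
  m47 ⊆ -01111,10111-
  m48 ⊆ 110-00 [E]
  m52 ⊆ 110-00,1101-0
  m54 ⊆ 1-0110,1101-0
E = {000001, 001-11, 101--0, 110-00}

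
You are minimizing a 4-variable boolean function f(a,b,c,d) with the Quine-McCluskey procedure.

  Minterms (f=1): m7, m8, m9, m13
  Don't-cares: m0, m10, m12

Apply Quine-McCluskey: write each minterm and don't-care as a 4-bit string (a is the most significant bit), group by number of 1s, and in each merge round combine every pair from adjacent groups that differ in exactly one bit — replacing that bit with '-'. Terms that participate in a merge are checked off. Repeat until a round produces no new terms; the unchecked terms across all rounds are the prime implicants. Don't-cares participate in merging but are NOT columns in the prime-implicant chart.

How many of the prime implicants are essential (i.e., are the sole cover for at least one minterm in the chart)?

[col 0] 0000*, 0111, 1000*, 1001*, 1010*, 1100*, 1101*
[col 1] -000, 1-00*, 1-01*, 10-0, 100-*, 110-*
[col 2] 1-0-
Prime implicants: -000, 0111, 1-0-, 10-0
PI chart (minterm → PIs covering it):
  7 | 0111  (sole → essential)
  8 | -000,1-0-,10-0
  9 | 1-0-  (sole → essential)
  13 | 1-0-  (sole → essential)
Essential prime implicants: 0111, 1-0-

2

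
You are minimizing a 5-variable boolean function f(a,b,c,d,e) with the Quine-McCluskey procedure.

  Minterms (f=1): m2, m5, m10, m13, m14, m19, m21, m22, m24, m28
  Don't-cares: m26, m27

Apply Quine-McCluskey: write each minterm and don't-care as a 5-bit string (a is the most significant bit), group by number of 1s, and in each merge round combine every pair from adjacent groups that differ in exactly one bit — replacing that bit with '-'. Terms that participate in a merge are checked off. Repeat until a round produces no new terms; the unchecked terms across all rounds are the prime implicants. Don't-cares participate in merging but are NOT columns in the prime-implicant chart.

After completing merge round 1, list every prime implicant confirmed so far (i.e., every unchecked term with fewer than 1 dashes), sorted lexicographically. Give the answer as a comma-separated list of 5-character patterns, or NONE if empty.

10110

[col 0] 00010*, 00101*, 01010*, 01101*, 01110*, 10011*, 10101*, 10110, 11000*, 11010*, 11011*, 11100*
[col 1] -0101, -1010, 0-010, 0-101, 01-10, 1-011, 11-00, 110-0, 1101-
Prime implicants: -0101, -1010, 0-010, 0-101, 01-10, 1-011, 10110, 11-00, 110-0, 1101-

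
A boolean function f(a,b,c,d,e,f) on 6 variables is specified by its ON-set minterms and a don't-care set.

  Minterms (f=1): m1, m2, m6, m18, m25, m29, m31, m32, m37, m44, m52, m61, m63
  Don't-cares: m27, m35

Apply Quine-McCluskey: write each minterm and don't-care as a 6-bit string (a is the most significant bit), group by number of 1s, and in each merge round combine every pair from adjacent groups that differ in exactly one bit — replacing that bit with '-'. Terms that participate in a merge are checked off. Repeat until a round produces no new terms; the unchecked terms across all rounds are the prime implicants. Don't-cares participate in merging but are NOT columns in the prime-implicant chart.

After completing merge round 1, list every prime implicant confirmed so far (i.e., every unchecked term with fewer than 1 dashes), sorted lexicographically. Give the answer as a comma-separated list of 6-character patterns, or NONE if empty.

[col 0] 000001, 000010*, 000110*, 010010*, 011001*, 011011*, 011101*, 011111*, 100000, 100011, 100101, 101100, 110100, 111101*, 111111*
[col 1] -11101*, -11111*, 0-0010, 000-10, 011-01*, 011-11*, 0110-1*, 0111-1*, 1111-1*
[col 2] -111-1, 011--1
Prime implicants: -111-1, 0-0010, 000-10, 000001, 011--1, 100000, 100011, 100101, 101100, 110100

000001, 100000, 100011, 100101, 101100, 110100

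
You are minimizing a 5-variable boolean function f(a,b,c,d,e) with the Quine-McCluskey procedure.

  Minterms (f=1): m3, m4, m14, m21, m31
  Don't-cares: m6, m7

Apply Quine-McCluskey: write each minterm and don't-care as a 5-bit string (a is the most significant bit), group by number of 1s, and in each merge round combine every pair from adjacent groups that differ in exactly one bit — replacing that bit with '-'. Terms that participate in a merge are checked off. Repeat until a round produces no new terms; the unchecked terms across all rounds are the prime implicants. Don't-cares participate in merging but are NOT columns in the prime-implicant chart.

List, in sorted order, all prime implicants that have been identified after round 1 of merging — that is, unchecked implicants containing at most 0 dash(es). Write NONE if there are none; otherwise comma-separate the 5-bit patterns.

size-2^0 implicants → 00011(✓)  00100(✓)  00110(✓)  00111(✓)  01110(✓)  10101  11111
size-2^1 implicants → 0-110  00-11  001-0  0011-
Unchecked terms (primes): 0-110, 00-11, 001-0, 0011-, 10101, 11111

10101, 11111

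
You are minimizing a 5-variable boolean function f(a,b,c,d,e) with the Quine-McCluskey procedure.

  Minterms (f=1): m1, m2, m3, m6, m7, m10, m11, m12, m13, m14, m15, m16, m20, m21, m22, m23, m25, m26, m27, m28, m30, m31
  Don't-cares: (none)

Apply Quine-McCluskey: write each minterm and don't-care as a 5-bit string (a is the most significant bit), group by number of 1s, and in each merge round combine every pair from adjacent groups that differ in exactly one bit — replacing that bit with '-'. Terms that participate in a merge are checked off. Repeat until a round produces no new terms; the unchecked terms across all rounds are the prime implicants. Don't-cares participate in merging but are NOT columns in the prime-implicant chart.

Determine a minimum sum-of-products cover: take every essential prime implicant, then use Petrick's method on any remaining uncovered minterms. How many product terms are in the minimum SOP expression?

8

Round 0: 00001✓ 00010✓ 00011✓ 00110✓ 00111✓ 01010✓ 01011✓ 01100✓ 01101✓ 01110✓ 01111✓ 10000✓ 10100✓ 10101✓ 10110✓ 10111✓ 11001✓ 11010✓ 11011✓ 11100✓ 11110✓ 11111✓
Round 1: -0110✓ -0111✓ -1010✓ -1011✓ -1100✓ -1110✓ -1111✓ 0-010✓ 0-011✓ 0-110✓ 0-111✓ 00-10✓ 00-11✓ 000-1 0001-✓ 0011-✓ 01-10✓ 01-11✓ 0101-✓ 011-0✓ 011-1✓ 0110-✓ 0111-✓ 1-100✓ 1-110✓ 1-111✓ 10-00 101-0✓ 101-1✓ 1010-✓ 1011-✓ 11-10✓ 11-11✓ 110-1 1101-✓ 111-0✓ 1111-✓
Round 2: --110✓ --111✓ -011-✓ -1-10✓ -1-11✓ -101-✓ -11-0 -111-✓ 0--10✓ 0--11✓ 0-01-✓ 0-11-✓ 00-1-✓ 01-1-✓ 011-- 1-1-0 1-11-✓ 101-- 11-1-✓
Round 3: --11- -1-1- 0--1-
PIs = {--11-, -1-1-, -11-0, 0--1-, 000-1, 011--, 1-1-0, 10-00, 101--, 110-1}
Coverage chart:
  m1: 000-1 ←essential
  m2: 0--1- ←essential
  m3: 0--1-,000-1
  m6: --11-,0--1-
  m7: --11-,0--1-
  m10: -1-1-,0--1-
  m11: -1-1-,0--1-
  m12: -11-0,011--
  m13: 011-- ←essential
  m14: --11-,-1-1-,-11-0,0--1-,011--
  m15: --11-,-1-1-,0--1-,011--
  m16: 10-00 ←essential
  m20: 1-1-0,10-00,101--
  m21: 101-- ←essential
  m22: --11-,1-1-0,101--
  m23: --11-,101--
  m25: 110-1 ←essential
  m26: -1-1- ←essential
  m27: -1-1-,110-1
  m28: -11-0,1-1-0
  m30: --11-,-1-1-,-11-0,1-1-0
  m31: --11-,-1-1-
Essential: -1-1-, 0--1-, 000-1, 011--, 10-00, 101--, 110-1
Petrick residual → -11-0
Min cover (8 terms): bd + bce' + a'd + a'b'c'e + a'bc + ab'd'e' + ab'c + abc'e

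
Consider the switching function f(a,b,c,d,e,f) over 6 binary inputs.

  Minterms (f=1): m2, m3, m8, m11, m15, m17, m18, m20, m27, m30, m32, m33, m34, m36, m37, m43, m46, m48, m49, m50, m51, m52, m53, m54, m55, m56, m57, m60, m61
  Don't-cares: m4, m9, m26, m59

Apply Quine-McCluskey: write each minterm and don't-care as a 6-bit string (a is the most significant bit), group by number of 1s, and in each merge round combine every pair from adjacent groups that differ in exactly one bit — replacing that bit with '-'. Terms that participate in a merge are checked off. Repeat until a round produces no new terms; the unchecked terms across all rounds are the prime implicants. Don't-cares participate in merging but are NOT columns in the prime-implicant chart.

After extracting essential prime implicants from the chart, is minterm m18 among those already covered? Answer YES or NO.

size-2^0 implicants → 000010(✓)  000011(✓)  000100(✓)  001000(✓)  001001(✓)  001011(✓)  001111(✓)  010001(✓)  010010(✓)  010100(✓)  011010(✓)  011011(✓)  011110(✓)  100000(✓)  100001(✓)  100010(✓)  100100(✓)  100101(✓)  101011(✓)  101110  110000(✓)  110001(✓)  110010(✓)  110011(✓)  110100(✓)  110101(✓)  110110(✓)  110111(✓)  111000(✓)  111001(✓)  111011(✓)  111100(✓)  111101(✓)
size-2^1 implicants → -00010(✓)  -00100(✓)  -01011(✓)  -10001  -10010(✓)  -10100(✓)  -11011(✓)  0-0010(✓)  0-0100(✓)  0-1011(✓)  00-011  00001-  001-11  0010-1  00100-  01-010  011-10  01101-  1-0000(✓)  1-0001(✓)  1-0010(✓)  1-0100(✓)  1-0101(✓)  1-1011(✓)  100-00(✓)  100-01(✓)  1000-0(✓)  10000-(✓)  10010-(✓)  11-000(✓)  11-001(✓)  11-011(✓)  11-100(✓)  11-101(✓)  110-00(✓)  110-01(✓)  110-10(✓)  110-11(✓)  1100-0(✓)  1100-1(✓)  11000-(✓)  11001-(✓)  1101-0(✓)  1101-1(✓)  11010-(✓)  11011-(✓)  111-00(✓)  111-01(✓)  1110-1(✓)  11100-(✓)  11110-(✓)
size-2^2 implicants → --0010  --0100  --1011  1-0-00(✓)  1-0-01(✓)  1-00-0  1-000-(✓)  1-010-(✓)  100-0-(✓)  11--00(✓)  11--01(✓)  11-0-1  11-00-(✓)  11-10-(✓)  110--0(✓)  110--1(✓)  110-0-(✓)  110-1-(✓)  1100--(✓)  1101--(✓)  111-0-(✓)
size-2^3 implicants → 1-0-0-  11--0-  110---
Unchecked terms (primes): --0010, --0100, --1011, -10001, 00-011, 00001-, 001-11, 0010-1, 00100-, 01-010, 011-10, 01101-, 1-0-0-, 1-00-0, 101110, 11--0-, 11-0-1, 110---
Minterm coverage:
  m2 ⊆ --0010,00001-
  m3 ⊆ 00-011,00001-
  m8 ⊆ 00100- [E]
  m11 ⊆ --1011,00-011,001-11,0010-1
  m15 ⊆ 001-11 [E]
  m17 ⊆ -10001 [E]
  m18 ⊆ --0010,01-010
  m20 ⊆ --0100 [E]
  m27 ⊆ --1011,01101-
  m30 ⊆ 011-10 [E]
  m32 ⊆ 1-0-0-,1-00-0
  m33 ⊆ 1-0-0- [E]
  m34 ⊆ --0010,1-00-0
  m36 ⊆ --0100,1-0-0-
  m37 ⊆ 1-0-0- [E]
  m43 ⊆ --1011 [E]
  m46 ⊆ 101110 [E]
  m48 ⊆ 1-0-0-,1-00-0,11--0-,110---
  m49 ⊆ -10001,1-0-0-,11--0-,11-0-1,110---
  m50 ⊆ --0010,1-00-0,110---
  m51 ⊆ 11-0-1,110---
  m52 ⊆ --0100,1-0-0-,11--0-,110---
  m53 ⊆ 1-0-0-,11--0-,110---
  m54 ⊆ 110--- [E]
  m55 ⊆ 110--- [E]
  m56 ⊆ 11--0- [E]
  m57 ⊆ 11--0-,11-0-1
  m60 ⊆ 11--0- [E]
  m61 ⊆ 11--0- [E]
E = {--0100, --1011, -10001, 001-11, 00100-, 011-10, 1-0-0-, 101110, 11--0-, 110---}

NO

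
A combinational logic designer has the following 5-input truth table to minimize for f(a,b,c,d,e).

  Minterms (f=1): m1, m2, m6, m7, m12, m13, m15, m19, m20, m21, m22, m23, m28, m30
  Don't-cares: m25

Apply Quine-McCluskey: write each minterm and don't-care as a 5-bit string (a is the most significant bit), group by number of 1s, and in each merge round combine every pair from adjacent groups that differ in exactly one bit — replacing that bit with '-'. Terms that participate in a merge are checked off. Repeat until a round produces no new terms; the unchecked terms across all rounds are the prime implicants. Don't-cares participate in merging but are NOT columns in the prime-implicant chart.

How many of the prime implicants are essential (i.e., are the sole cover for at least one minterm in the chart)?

[col 0] 00001, 00010*, 00110*, 00111*, 01100*, 01101*, 01111*, 10011*, 10100*, 10101*, 10110*, 10111*, 11001, 11100*, 11110*
[col 1] -0110*, -0111*, -1100, 0-111, 00-10, 0011-*, 011-1, 0110-, 1-100*, 1-110*, 10-11, 101-0*, 101-1*, 1010-*, 1011-*, 111-0*
[col 2] -011-, 1-1-0, 101--
Prime implicants: -011-, -1100, 0-111, 00-10, 00001, 011-1, 0110-, 1-1-0, 10-11, 101--, 11001
PI chart (minterm → PIs covering it):
  1 | 00001  (sole → essential)
  2 | 00-10  (sole → essential)
  6 | -011-,00-10
  7 | -011-,0-111
  12 | -1100,0110-
  13 | 011-1,0110-
  15 | 0-111,011-1
  19 | 10-11  (sole → essential)
  20 | 1-1-0,101--
  21 | 101--  (sole → essential)
  22 | -011-,1-1-0,101--
  23 | -011-,10-11,101--
  28 | -1100,1-1-0
  30 | 1-1-0  (sole → essential)
Essential prime implicants: 00-10, 00001, 1-1-0, 10-11, 101--

5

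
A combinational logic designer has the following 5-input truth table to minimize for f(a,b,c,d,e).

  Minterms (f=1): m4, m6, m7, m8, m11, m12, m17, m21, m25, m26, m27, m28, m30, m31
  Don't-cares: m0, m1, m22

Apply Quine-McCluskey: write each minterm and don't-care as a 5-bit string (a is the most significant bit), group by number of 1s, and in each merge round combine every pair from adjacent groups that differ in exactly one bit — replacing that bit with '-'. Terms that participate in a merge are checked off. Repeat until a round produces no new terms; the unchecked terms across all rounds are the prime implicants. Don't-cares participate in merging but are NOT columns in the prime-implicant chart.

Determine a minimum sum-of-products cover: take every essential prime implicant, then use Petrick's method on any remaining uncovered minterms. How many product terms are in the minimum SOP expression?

Round 0: 00000✓ 00001✓ 00100✓ 00110✓ 00111✓ 01000✓ 01011✓ 01100✓ 10001✓ 10101✓ 10110✓ 11001✓ 11010✓ 11011✓ 11100✓ 11110✓ 11111✓
Round 1: -0001 -0110 -1011 -1100 0-000✓ 0-100✓ 00-00✓ 0000- 001-0 0011- 01-00✓ 1-001 1-110 10-01 11-10✓ 11-11✓ 110-1 1101-✓ 111-0 1111-✓
Round 2: 0--00 11-1-
PIs = {-0001, -0110, -1011, -1100, 0--00, 0000-, 001-0, 0011-, 1-001, 1-110, 10-01, 11-1-, 110-1, 111-0}
Coverage chart:
  m4: 0--00,001-0
  m6: -0110,001-0,0011-
  m7: 0011- ←essential
  m8: 0--00 ←essential
  m11: -1011 ←essential
  m12: -1100,0--00
  m17: -0001,1-001,10-01
  m21: 10-01 ←essential
  m25: 1-001,110-1
  m26: 11-1- ←essential
  m27: -1011,11-1-,110-1
  m28: -1100,111-0
  m30: 1-110,11-1-,111-0
  m31: 11-1- ←essential
Essential: -1011, 0--00, 0011-, 10-01, 11-1-
Petrick residual → -1100, 1-001
Min cover (7 terms): bc'de + bcd'e' + a'd'e' + a'b'cd + ac'd'e + ab'd'e + abd

7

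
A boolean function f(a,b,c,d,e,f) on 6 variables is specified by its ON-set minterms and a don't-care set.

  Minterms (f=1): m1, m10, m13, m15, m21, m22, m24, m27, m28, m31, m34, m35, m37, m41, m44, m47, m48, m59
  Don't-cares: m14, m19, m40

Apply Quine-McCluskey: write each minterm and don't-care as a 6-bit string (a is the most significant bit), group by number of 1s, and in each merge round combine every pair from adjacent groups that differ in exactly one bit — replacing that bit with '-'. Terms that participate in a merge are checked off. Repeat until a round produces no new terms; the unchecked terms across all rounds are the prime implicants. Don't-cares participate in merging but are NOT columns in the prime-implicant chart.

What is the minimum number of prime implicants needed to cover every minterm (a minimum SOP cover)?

[col 0] 000001, 001010*, 001101*, 001110*, 001111*, 010011*, 010101, 010110, 011000*, 011011*, 011100*, 011111*, 100010*, 100011*, 100101, 101000*, 101001*, 101100*, 101111*, 110000, 111011*
[col 1] -01111, -11011, 0-1111, 001-10, 0011-1, 00111-, 01-011, 011-00, 011-11, 10001-, 101-00, 10100-
Prime implicants: -01111, -11011, 0-1111, 000001, 001-10, 0011-1, 00111-, 01-011, 010101, 010110, 011-00, 011-11, 10001-, 100101, 101-00, 10100-, 110000
PI chart (minterm → PIs covering it):
  1 | 000001  (sole → essential)
  10 | 001-10  (sole → essential)
  13 | 0011-1  (sole → essential)
  15 | -01111,0-1111,0011-1,00111-
  21 | 010101  (sole → essential)
  22 | 010110  (sole → essential)
  24 | 011-00  (sole → essential)
  27 | -11011,01-011,011-11
  28 | 011-00  (sole → essential)
  31 | 0-1111,011-11
  34 | 10001-  (sole → essential)
  35 | 10001-  (sole → essential)
  37 | 100101  (sole → essential)
  41 | 10100-  (sole → essential)
  44 | 101-00  (sole → essential)
  47 | -01111  (sole → essential)
  48 | 110000  (sole → essential)
  59 | -11011  (sole → essential)
Essential prime implicants: -01111, -11011, 000001, 001-10, 0011-1, 010101, 010110, 011-00, 10001-, 100101, 101-00, 10100-, 110000
Petrick residual → 0-1111
Minimum SOP uses 14 PIs: b'cdef + bcd'ef + a'cdef + a'b'c'd'e'f + a'b'cef' + a'b'cdf + a'bc'de'f + a'bc'def' + a'bce'f' + ab'c'd'e + ab'c'de'f + ab'ce'f' + ab'cd'e' + abc'd'e'f'

14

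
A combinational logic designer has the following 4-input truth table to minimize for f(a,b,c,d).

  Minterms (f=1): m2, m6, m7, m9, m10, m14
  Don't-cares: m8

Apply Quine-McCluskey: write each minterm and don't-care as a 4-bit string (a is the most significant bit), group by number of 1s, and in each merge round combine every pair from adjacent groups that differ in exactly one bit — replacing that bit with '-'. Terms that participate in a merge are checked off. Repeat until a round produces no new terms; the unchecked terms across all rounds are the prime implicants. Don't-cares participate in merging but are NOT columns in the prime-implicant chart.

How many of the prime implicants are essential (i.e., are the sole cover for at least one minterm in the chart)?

3

[col 0] 0010*, 0110*, 0111*, 1000*, 1001*, 1010*, 1110*
[col 1] -010*, -110*, 0-10*, 011-, 1-10*, 10-0, 100-
[col 2] --10
Prime implicants: --10, 011-, 10-0, 100-
PI chart (minterm → PIs covering it):
  2 | --10  (sole → essential)
  6 | --10,011-
  7 | 011-  (sole → essential)
  9 | 100-  (sole → essential)
  10 | --10,10-0
  14 | --10  (sole → essential)
Essential prime implicants: --10, 011-, 100-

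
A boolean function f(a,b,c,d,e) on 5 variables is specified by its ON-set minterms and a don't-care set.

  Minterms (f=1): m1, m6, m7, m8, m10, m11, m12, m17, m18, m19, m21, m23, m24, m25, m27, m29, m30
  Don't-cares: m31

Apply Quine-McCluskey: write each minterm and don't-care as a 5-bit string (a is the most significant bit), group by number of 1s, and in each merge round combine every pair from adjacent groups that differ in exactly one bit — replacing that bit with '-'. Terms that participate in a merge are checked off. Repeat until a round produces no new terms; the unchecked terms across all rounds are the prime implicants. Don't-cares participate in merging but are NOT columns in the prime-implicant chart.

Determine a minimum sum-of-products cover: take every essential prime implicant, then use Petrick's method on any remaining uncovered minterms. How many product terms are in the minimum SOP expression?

8

[col 0] 00001*, 00110*, 00111*, 01000*, 01010*, 01011*, 01100*, 10001*, 10010*, 10011*, 10101*, 10111*, 11000*, 11001*, 11011*, 11101*, 11110*, 11111*
[col 1] -0001, -0111, -1000, -1011, 0011-, 01-00, 010-0, 0101-, 1-001*, 1-011*, 1-101*, 1-111*, 10-01*, 10-11*, 100-1*, 1001-, 101-1*, 11-01*, 11-11*, 110-1*, 1100-, 111-1*, 1111-
[col 2] 1--01*, 1--11*, 1-0-1*, 1-1-1*, 10--1*, 11--1*
[col 3] 1---1
Prime implicants: -0001, -0111, -1000, -1011, 0011-, 01-00, 010-0, 0101-, 1---1, 1001-, 1100-, 1111-
PI chart (minterm → PIs covering it):
  1 | -0001  (sole → essential)
  6 | 0011-  (sole → essential)
  7 | -0111,0011-
  8 | -1000,01-00,010-0
  10 | 010-0,0101-
  11 | -1011,0101-
  12 | 01-00  (sole → essential)
  17 | -0001,1---1
  18 | 1001-  (sole → essential)
  19 | 1---1,1001-
  21 | 1---1  (sole → essential)
  23 | -0111,1---1
  24 | -1000,1100-
  25 | 1---1,1100-
  27 | -1011,1---1
  29 | 1---1  (sole → essential)
  30 | 1111-  (sole → essential)
Essential prime implicants: -0001, 0011-, 01-00, 1---1, 1001-, 1111-
Petrick residual → -1000, 0101-
Minimum SOP uses 8 PIs: b'c'd'e + bc'd'e' + a'b'cd + a'bd'e' + a'bc'd + ae + ab'c'd + abcd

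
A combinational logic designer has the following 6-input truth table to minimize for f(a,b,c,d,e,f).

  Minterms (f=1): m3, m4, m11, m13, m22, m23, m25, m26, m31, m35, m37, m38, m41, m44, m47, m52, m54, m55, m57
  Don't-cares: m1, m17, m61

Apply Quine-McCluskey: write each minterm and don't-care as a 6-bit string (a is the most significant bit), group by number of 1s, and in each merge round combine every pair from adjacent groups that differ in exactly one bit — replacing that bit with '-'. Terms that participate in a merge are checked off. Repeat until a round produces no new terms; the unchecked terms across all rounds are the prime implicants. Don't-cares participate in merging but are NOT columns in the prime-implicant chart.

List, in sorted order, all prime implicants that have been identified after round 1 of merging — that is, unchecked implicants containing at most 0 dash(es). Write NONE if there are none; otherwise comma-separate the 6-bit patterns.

Round 0: 000001✓ 000011✓ 000100 001011✓ 001101 010001✓ 010110✓ 010111✓ 011001✓ 011010 011111✓ 100011✓ 100101 100110✓ 101001✓ 101100 101111 110100✓ 110110✓ 110111✓ 111001✓ 111101✓
Round 1: -00011 -10110✓ -10111✓ -11001 0-0001 00-011 0000-1 01-001 01-111 01011-✓ 1-0110 1-1001 1101-0 11011-✓ 111-01
Round 2: -1011-
PIs = {-00011, -1011-, -11001, 0-0001, 00-011, 0000-1, 000100, 001101, 01-001, 01-111, 011010, 1-0110, 1-1001, 100101, 101100, 101111, 1101-0, 111-01}

000100, 001101, 011010, 100101, 101100, 101111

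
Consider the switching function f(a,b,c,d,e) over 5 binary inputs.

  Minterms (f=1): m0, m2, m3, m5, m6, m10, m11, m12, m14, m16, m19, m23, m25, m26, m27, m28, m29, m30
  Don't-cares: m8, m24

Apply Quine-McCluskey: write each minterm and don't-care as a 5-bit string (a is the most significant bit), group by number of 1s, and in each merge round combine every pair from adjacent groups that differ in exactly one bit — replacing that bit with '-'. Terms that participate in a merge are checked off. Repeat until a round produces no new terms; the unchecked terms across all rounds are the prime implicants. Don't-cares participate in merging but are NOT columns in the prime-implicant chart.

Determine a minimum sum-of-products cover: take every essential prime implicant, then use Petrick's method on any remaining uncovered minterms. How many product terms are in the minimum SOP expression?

7

Round 0: 00000✓ 00010✓ 00011✓ 00101 00110✓ 01000✓ 01010✓ 01011✓ 01100✓ 01110✓ 10000✓ 10011✓ 10111✓ 11000✓ 11001✓ 11010✓ 11011✓ 11100✓ 11101✓ 11110✓
Round 1: -0000✓ -0011✓ -1000✓ -1010✓ -1011✓ -1100✓ -1110✓ 0-000✓ 0-010✓ 0-011✓ 0-110✓ 00-10✓ 000-0✓ 0001-✓ 01-00✓ 01-10✓ 010-0✓ 0101-✓ 011-0✓ 1-000✓ 1-011✓ 10-11 11-00✓ 11-01✓ 11-10✓ 110-0✓ 110-1✓ 1100-✓ 1101-✓ 111-0✓ 1110-✓
Round 2: --000 --011 -1-00✓ -1-10✓ -10-0✓ -101- -11-0✓ 0--10 0-0-0 0-01- 01--0✓ 11--0✓ 11-0- 110--
Round 3: -1--0
PIs = {--000, --011, -1--0, -101-, 0--10, 0-0-0, 0-01-, 00101, 10-11, 11-0-, 110--}
Coverage chart:
  m0: --000,0-0-0
  m2: 0--10,0-0-0,0-01-
  m3: --011,0-01-
  m5: 00101 ←essential
  m6: 0--10 ←essential
  m10: -1--0,-101-,0--10,0-0-0,0-01-
  m11: --011,-101-,0-01-
  m12: -1--0 ←essential
  m14: -1--0,0--10
  m16: --000 ←essential
  m19: --011,10-11
  m23: 10-11 ←essential
  m25: 11-0-,110--
  m26: -1--0,-101-,110--
  m27: --011,-101-,110--
  m28: -1--0,11-0-
  m29: 11-0- ←essential
  m30: -1--0 ←essential
Essential: --000, -1--0, 0--10, 00101, 10-11, 11-0-
Petrick residual → --011
Min cover (7 terms): c'd'e' + c'de + be' + a'de' + a'b'cd'e + ab'de + abd'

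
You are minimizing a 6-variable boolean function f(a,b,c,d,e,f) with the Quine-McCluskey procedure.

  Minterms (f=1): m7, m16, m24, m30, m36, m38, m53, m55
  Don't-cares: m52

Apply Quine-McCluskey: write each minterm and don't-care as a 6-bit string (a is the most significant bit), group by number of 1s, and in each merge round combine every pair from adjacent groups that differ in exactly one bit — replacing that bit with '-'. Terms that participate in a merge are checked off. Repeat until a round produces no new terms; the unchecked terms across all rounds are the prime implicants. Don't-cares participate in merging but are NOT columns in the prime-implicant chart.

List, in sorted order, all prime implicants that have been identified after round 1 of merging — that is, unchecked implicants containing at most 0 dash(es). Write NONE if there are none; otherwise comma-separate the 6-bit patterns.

Round 0: 000111 010000✓ 011000✓ 011110 100100✓ 100110✓ 110100✓ 110101✓ 110111✓
Round 1: 01-000 1-0100 1001-0 1101-1 11010-
PIs = {000111, 01-000, 011110, 1-0100, 1001-0, 1101-1, 11010-}

000111, 011110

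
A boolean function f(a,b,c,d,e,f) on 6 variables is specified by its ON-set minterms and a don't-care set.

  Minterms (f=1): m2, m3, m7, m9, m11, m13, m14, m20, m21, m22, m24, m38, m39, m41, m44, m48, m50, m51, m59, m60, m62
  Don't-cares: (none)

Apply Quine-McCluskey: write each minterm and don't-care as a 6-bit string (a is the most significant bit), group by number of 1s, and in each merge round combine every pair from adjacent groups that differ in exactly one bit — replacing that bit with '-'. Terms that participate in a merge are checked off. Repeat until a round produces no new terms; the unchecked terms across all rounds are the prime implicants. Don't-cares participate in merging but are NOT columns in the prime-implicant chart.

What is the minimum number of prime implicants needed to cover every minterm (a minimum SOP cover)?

Round 0: 000010✓ 000011✓ 000111✓ 001001✓ 001011✓ 001101✓ 001110 010100✓ 010101✓ 010110✓ 011000 100110✓ 100111✓ 101001✓ 101100✓ 110000✓ 110010✓ 110011✓ 111011✓ 111100✓ 111110✓
Round 1: -00111 -01001 00-011 000-11 00001- 001-01 0010-1 0101-0 01010- 1-1100 10011- 11-011 1100-0 11001- 1111-0
PIs = {-00111, -01001, 00-011, 000-11, 00001-, 001-01, 0010-1, 001110, 0101-0, 01010-, 011000, 1-1100, 10011-, 11-011, 1100-0, 11001-, 1111-0}
Coverage chart:
  m2: 00001- ←essential
  m3: 00-011,000-11,00001-
  m7: -00111,000-11
  m9: -01001,001-01,0010-1
  m11: 00-011,0010-1
  m13: 001-01 ←essential
  m14: 001110 ←essential
  m20: 0101-0,01010-
  m21: 01010- ←essential
  m22: 0101-0 ←essential
  m24: 011000 ←essential
  m38: 10011- ←essential
  m39: -00111,10011-
  m41: -01001 ←essential
  m44: 1-1100 ←essential
  m48: 1100-0 ←essential
  m50: 1100-0,11001-
  m51: 11-011,11001-
  m59: 11-011 ←essential
  m60: 1-1100,1111-0
  m62: 1111-0 ←essential
Essential: -01001, 00001-, 001-01, 001110, 0101-0, 01010-, 011000, 1-1100, 10011-, 11-011, 1100-0, 1111-0
Petrick residual → -00111, 00-011
Min cover (14 terms): b'c'def + b'cd'e'f + a'b'd'ef + a'b'c'd'e + a'b'ce'f + a'b'cdef' + a'bc'df' + a'bc'de' + a'bcd'e'f' + acde'f' + ab'c'de + abd'ef + abc'd'f' + abcdf'

14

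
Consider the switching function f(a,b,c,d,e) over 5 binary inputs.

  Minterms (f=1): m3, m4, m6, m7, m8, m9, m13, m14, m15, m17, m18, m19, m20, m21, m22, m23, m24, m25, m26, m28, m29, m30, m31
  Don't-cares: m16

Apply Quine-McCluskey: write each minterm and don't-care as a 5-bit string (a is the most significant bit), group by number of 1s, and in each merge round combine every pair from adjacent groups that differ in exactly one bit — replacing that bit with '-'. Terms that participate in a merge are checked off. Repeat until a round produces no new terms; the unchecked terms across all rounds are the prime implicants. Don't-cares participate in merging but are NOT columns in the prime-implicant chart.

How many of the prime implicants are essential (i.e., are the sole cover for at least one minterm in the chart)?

[col 0] 00011*, 00100*, 00110*, 00111*, 01000*, 01001*, 01101*, 01110*, 01111*, 10000*, 10001*, 10010*, 10011*, 10100*, 10101*, 10110*, 10111*, 11000*, 11001*, 11010*, 11100*, 11101*, 11110*, 11111*
[col 1] -0011*, -0100*, -0110*, -0111*, -1000*, -1001*, -1101*, -1110*, -1111*, 0-110*, 0-111*, 00-11*, 001-0*, 0011-*, 01-01*, 0100-*, 011-1*, 0111-*, 1-000*, 1-001*, 1-010*, 1-100*, 1-101*, 1-110*, 1-111*, 10-00*, 10-01*, 10-10*, 10-11*, 100-0*, 100-1*, 1000-*, 1001-*, 101-0*, 101-1*, 1010-*, 1011-*, 11-00*, 11-01*, 11-10*, 110-0*, 1100-*, 111-0*, 111-1*, 1110-*, 1111-*
[col 2] --110*, --111*, -0-11, -01-0, -011-*, -1-01, -100-, -11-1, -111-*, 0-11-*, 1--00*, 1--01*, 1--10*, 1-0-0*, 1-00-*, 1-1-0*, 1-1-1*, 1-10-*, 1-11-*, 10--0*, 10--1*, 10-0-*, 10-1-*, 100--*, 101--*, 11--0*, 11-0-*, 111--*
[col 3] --11-, 1---0, 1--0-, 1-1--, 10---
Prime implicants: --11-, -0-11, -01-0, -1-01, -100-, -11-1, 1---0, 1--0-, 1-1--, 10---
PI chart (minterm → PIs covering it):
  3 | -0-11  (sole → essential)
  4 | -01-0  (sole → essential)
  6 | --11-,-01-0
  7 | --11-,-0-11
  8 | -100-  (sole → essential)
  9 | -1-01,-100-
  13 | -1-01,-11-1
  14 | --11-  (sole → essential)
  15 | --11-,-11-1
  17 | 1--0-,10---
  18 | 1---0,10---
  19 | -0-11,10---
  20 | -01-0,1---0,1--0-,1-1--,10---
  21 | 1--0-,1-1--,10---
  22 | --11-,-01-0,1---0,1-1--,10---
  23 | --11-,-0-11,1-1--,10---
  24 | -100-,1---0,1--0-
  25 | -1-01,-100-,1--0-
  26 | 1---0  (sole → essential)
  28 | 1---0,1--0-,1-1--
  29 | -1-01,-11-1,1--0-,1-1--
  30 | --11-,1---0,1-1--
  31 | --11-,-11-1,1-1--
Essential prime implicants: --11-, -0-11, -01-0, -100-, 1---0

5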